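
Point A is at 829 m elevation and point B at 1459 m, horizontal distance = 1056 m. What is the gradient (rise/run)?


gradient = (1459 - 829) / 1056 = 630 / 1056 = 0.5966

0.5966


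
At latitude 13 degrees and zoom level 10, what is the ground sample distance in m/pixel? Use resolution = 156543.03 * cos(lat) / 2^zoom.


res = 156543.03 * cos(13) / 2^10 = 156543.03 * 0.97437006 / 1024 = 148.96 m/pixel

148.96 m/pixel


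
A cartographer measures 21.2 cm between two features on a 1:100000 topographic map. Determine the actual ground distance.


ground = 21.2 cm * 100000 / 100 = 21200.0 m = 21.2 km

21.2 km


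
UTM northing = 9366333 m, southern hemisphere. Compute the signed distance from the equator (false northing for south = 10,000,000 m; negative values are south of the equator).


For southern: actual = 9366333 - 10000000 = -633667 m

-633667 m


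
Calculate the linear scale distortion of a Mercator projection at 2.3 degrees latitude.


SF = 1 / cos(2.3) = 1 / 0.999194 = 1.001

1.001


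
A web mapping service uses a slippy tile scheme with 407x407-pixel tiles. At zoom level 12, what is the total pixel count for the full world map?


tiles per axis = 2^12 = 4096
total tiles = 4096^2 = 16777216
pixels per axis = 4096 * 407 = 1667072
total pixels = 1667072^2 = 2779129053184

2779129053184 pixels


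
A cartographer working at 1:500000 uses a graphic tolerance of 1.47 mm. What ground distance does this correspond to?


ground = 1.47 mm * 500000 / 1000 = 735.0 m

735.0 m


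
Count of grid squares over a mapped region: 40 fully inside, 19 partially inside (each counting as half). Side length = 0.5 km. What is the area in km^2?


effective squares = 40 + 19 * 0.5 = 49.5
area = 49.5 * 0.25 = 12.375 km^2

12.375 km^2


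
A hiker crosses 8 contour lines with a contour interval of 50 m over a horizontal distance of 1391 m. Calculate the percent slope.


elevation change = 8 * 50 = 400 m
slope = 400 / 1391 * 100 = 28.8%

28.8%


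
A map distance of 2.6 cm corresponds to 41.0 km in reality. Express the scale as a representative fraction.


ground = 41.0 km = 4100000 cm; RF denominator = ground / map = 4100000 / 2.6 ≈ 1576923; RF = 1:1576923

1:1576923


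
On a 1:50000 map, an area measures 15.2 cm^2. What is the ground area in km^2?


ground_area = 15.2 * (50000/100)^2 = 3800000.0 m^2 = 3.8 km^2

3.8 km^2


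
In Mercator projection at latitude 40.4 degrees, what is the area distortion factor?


area_distortion = 1/cos^2(40.4) = 1.724

1.724


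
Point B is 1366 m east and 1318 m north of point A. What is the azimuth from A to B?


az = atan2(1366, 1318) = 46.0 deg
adjusted to 0-360: 46.0 degrees

46.0 degrees


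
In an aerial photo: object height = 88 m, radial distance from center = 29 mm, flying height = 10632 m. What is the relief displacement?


d = h * r / H = 88 * 29 / 10632 = 0.24 mm

0.24 mm


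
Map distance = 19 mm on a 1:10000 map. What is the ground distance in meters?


ground = 19 mm * 10000 / 1000 = 190.0 m

190.0 m


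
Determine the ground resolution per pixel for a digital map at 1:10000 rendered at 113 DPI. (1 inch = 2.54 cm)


pixel_cm = 2.54 / 113 ≈ 0.022478 cm
ground = pixel_cm * 10000 / 100 = 2.54 * 10000 / (113 * 100) = 25400 / 11300 ≈ 2.25 m

2.25 m


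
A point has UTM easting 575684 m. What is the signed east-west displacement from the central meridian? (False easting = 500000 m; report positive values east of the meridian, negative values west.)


displacement = 575684 - 500000 = 75684 m

75684 m


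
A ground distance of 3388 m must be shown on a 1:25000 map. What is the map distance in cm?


map_cm = 3388 * 100 / 25000 = 13.552 cm ≈ 13.55 cm

13.55 cm


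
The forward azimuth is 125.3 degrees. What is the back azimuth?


back azimuth = (125.3 + 180) mod 360 = 305.3 degrees

305.3 degrees


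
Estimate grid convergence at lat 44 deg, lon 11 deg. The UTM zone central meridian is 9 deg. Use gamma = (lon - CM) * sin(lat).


gamma = (11 - 9) * sin(44) = 2 * 0.694658 = 1.389 degrees

1.389 degrees


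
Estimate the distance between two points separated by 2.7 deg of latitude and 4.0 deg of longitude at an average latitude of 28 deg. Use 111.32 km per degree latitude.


dlat_km = 2.7 * 111.32 = 300.564
dlon_km = 4.0 * 111.32 * cos(28) ≈ 393.159
dist = sqrt(300.564^2 + 393.159^2) ≈ 494.9 km

494.9 km


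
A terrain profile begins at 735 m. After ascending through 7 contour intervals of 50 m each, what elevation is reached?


elevation = 735 + 7 * 50 = 1085 m

1085 m


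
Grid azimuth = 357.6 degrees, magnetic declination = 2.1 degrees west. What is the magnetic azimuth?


magnetic azimuth = grid azimuth - declination (east +ve)
mag_az = 357.6 - -2.1 = 359.7 degrees

359.7 degrees


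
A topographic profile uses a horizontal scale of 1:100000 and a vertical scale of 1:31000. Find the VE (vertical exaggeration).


VE = horizontal_scale / vertical_scale = 100000 / 31000 ≈ 3.2

3.2x


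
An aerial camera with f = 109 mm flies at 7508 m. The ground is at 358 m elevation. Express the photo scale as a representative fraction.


scale = f / (H - h) = 109 mm / 7150 m = 109 / 7150000 = 1:65596

1:65596


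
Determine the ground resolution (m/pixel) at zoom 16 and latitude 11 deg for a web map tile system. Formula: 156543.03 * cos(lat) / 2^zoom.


res = 156543.03 * cos(11) / 2^16 = 156543.03 * 0.98162718 / 65536 = 2.34 m/pixel

2.34 m/pixel


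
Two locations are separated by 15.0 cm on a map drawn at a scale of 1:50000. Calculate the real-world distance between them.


ground = 15.0 cm * 50000 / 100 = 7500.0 m = 7.5 km

7.5 km


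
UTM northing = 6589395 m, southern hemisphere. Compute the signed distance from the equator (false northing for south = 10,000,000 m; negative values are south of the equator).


For southern: actual = 6589395 - 10000000 = -3410605 m

-3410605 m


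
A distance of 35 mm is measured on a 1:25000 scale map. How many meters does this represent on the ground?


ground = 35 mm * 25000 / 1000 = 875.0 m

875.0 m


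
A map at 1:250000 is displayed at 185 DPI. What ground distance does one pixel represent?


pixel_cm = 2.54 / 185 ≈ 0.01373 cm
ground = pixel_cm * 250000 / 100 = 2.54 * 250000 / (185 * 100) = 635000 / 18500 ≈ 34.32 m

34.32 m


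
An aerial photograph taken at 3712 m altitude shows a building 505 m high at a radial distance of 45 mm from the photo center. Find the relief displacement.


d = h * r / H = 505 * 45 / 3712 = 6.12 mm

6.12 mm


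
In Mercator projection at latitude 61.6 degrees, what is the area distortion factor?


area_distortion = 1/cos^2(61.6) = 4.421

4.421


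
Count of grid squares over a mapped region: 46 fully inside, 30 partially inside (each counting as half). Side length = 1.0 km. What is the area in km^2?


effective squares = 46 + 30 * 0.5 = 61.0
area = 61.0 * 1.0 = 61.0 km^2

61.0 km^2


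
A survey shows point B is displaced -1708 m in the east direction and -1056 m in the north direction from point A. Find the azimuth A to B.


az = atan2(-1708, -1056) = -121.7 deg
adjusted to 0-360: 238.3 degrees

238.3 degrees


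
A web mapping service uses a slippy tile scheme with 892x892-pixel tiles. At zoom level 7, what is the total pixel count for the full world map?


tiles per axis = 2^7 = 128
total tiles = 128^2 = 16384
pixels per axis = 128 * 892 = 114176
total pixels = 114176^2 = 13036158976

13036158976 pixels


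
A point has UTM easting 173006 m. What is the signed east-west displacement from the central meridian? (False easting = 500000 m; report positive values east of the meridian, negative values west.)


displacement = 173006 - 500000 = -326994 m

-326994 m


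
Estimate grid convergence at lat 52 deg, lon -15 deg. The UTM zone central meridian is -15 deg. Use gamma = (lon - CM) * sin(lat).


gamma = (-15 - -15) * sin(52) = 0 * 0.788011 = 0.0 degrees

0.0 degrees


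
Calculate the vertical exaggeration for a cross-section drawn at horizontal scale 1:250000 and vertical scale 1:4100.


VE = horizontal_scale / vertical_scale = 250000 / 4100 ≈ 61.0

61.0x


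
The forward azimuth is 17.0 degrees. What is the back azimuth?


back azimuth = (17.0 + 180) mod 360 = 197.0 degrees

197.0 degrees


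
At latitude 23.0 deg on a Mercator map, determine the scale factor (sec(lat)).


SF = 1 / cos(23.0) = 1 / 0.920505 = 1.086

1.086


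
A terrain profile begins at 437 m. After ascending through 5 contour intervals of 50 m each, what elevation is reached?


elevation = 437 + 5 * 50 = 687 m

687 m


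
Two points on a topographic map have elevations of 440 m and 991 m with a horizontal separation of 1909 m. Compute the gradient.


gradient = (991 - 440) / 1909 = 551 / 1909 = 0.2886

0.2886


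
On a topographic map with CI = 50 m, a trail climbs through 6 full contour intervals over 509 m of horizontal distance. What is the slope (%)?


elevation change = 6 * 50 = 300 m
slope = 300 / 509 * 100 = 58.9%

58.9%


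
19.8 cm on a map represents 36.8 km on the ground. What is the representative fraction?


ground = 36.8 km = 3680000 cm; RF denominator = ground / map = 3680000 / 19.8 ≈ 185859; RF = 1:185859

1:185859


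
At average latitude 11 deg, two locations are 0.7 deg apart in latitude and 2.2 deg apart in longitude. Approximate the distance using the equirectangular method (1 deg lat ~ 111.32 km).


dlat_km = 0.7 * 111.32 = 77.924
dlon_km = 2.2 * 111.32 * cos(11) ≈ 240.404
dist = sqrt(77.924^2 + 240.404^2) ≈ 252.7 km

252.7 km


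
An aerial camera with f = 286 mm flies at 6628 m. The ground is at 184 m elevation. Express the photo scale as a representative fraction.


scale = f / (H - h) = 286 mm / 6444 m = 286 / 6444000 = 1:22531

1:22531


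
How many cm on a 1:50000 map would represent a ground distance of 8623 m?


map_cm = 8623 * 100 / 50000 = 17.246 cm ≈ 17.25 cm

17.25 cm


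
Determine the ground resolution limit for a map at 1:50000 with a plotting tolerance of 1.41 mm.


ground = 1.41 mm * 50000 / 1000 = 70.5 m

70.5 m


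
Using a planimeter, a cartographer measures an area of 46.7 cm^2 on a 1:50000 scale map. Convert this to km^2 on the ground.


ground_area = 46.7 * (50000/100)^2 = 11675000.0 m^2 = 11.675 km^2

11.675 km^2


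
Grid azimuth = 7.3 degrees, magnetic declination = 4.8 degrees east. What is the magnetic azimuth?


magnetic azimuth = grid azimuth - declination (east +ve)
mag_az = 7.3 - 4.8 = 2.5 degrees

2.5 degrees


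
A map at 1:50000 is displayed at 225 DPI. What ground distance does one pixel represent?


pixel_cm = 2.54 / 225 ≈ 0.011289 cm
ground = pixel_cm * 50000 / 100 = 2.54 * 50000 / (225 * 100) = 127000 / 22500 ≈ 5.64 m

5.64 m


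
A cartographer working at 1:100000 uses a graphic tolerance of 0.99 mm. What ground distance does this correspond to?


ground = 0.99 mm * 100000 / 1000 = 99.0 m

99.0 m


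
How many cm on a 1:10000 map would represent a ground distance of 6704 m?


map_cm = 6704 * 100 / 10000 = 67.04 cm

67.04 cm


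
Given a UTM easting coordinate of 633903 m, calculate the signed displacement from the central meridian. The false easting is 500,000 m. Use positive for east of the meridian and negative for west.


displacement = 633903 - 500000 = 133903 m

133903 m


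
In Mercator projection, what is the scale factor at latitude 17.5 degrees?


SF = 1 / cos(17.5) = 1 / 0.953717 = 1.049

1.049


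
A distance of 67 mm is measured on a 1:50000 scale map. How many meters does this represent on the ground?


ground = 67 mm * 50000 / 1000 = 3350.0 m

3350.0 m


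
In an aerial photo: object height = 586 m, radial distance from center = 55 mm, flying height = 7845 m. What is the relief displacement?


d = h * r / H = 586 * 55 / 7845 = 4.11 mm

4.11 mm


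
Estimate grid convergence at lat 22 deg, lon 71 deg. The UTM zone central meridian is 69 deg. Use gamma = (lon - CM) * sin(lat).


gamma = (71 - 69) * sin(22) = 2 * 0.374607 = 0.749 degrees

0.749 degrees


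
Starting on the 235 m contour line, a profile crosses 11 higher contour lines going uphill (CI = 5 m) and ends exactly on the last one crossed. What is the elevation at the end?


elevation = 235 + 11 * 5 = 290 m

290 m


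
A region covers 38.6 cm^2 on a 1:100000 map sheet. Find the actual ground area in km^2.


ground_area = 38.6 * (100000/100)^2 = 38600000.0 m^2 = 38.6 km^2

38.6 km^2


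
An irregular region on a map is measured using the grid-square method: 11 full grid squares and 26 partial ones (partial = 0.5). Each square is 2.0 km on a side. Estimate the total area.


effective squares = 11 + 26 * 0.5 = 24.0
area = 24.0 * 4.0 = 96.0 km^2

96.0 km^2


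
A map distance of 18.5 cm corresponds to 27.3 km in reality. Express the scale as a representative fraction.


ground = 27.3 km = 2730000 cm; RF denominator = ground / map = 2730000 / 18.5 ≈ 147568; RF = 1:147568

1:147568


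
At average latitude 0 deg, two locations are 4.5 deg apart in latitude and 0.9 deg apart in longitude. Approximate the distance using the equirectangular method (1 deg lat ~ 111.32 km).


dlat_km = 4.5 * 111.32 = 500.94
dlon_km = 0.9 * 111.32 * cos(0) ≈ 100.188
dist = sqrt(500.94^2 + 100.188^2) ≈ 510.9 km

510.9 km


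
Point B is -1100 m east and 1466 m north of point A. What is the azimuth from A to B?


az = atan2(-1100, 1466) = -36.9 deg
adjusted to 0-360: 323.1 degrees

323.1 degrees


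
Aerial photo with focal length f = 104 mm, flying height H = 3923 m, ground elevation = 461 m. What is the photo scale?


scale = f / (H - h) = 104 mm / 3462 m = 104 / 3462000 = 1:33288

1:33288


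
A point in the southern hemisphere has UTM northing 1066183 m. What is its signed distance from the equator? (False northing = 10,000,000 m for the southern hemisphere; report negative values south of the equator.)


For southern: actual = 1066183 - 10000000 = -8933817 m

-8933817 m


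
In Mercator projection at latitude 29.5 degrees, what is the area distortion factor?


area_distortion = 1/cos^2(29.5) = 1.32

1.32


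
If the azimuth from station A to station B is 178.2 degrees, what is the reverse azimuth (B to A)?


back azimuth = (178.2 + 180) mod 360 = 358.2 degrees

358.2 degrees


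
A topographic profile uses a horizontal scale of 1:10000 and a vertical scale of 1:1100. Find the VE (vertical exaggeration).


VE = horizontal_scale / vertical_scale = 10000 / 1100 ≈ 9.1

9.1x


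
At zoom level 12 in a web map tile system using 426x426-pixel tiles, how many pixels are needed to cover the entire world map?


tiles per axis = 2^12 = 4096
total tiles = 4096^2 = 16777216
pixels per axis = 4096 * 426 = 1744896
total pixels = 1744896^2 = 3044662050816

3044662050816 pixels


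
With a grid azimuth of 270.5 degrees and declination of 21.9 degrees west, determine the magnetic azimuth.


magnetic azimuth = grid azimuth - declination (east +ve)
mag_az = 270.5 - -21.9 = 292.4 degrees

292.4 degrees


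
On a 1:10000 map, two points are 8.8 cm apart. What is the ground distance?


ground = 8.8 cm * 10000 / 100 = 880.0 m

880.0 m


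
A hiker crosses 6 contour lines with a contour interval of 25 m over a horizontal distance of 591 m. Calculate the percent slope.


elevation change = 6 * 25 = 150 m
slope = 150 / 591 * 100 = 25.4%

25.4%


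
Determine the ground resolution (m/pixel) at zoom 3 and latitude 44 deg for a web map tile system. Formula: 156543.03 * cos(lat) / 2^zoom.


res = 156543.03 * cos(44) / 2^3 = 156543.03 * 0.7193398 / 8 = 14075.95 m/pixel

14075.95 m/pixel


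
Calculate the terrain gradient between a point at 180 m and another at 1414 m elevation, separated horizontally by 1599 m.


gradient = (1414 - 180) / 1599 = 1234 / 1599 = 0.7717

0.7717


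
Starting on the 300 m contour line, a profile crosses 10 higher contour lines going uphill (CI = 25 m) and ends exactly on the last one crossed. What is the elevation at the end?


elevation = 300 + 10 * 25 = 550 m

550 m


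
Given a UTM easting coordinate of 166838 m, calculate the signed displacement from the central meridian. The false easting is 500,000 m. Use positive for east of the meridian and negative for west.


displacement = 166838 - 500000 = -333162 m

-333162 m


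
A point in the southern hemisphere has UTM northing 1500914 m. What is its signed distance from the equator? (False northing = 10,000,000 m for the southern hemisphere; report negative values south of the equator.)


For southern: actual = 1500914 - 10000000 = -8499086 m

-8499086 m


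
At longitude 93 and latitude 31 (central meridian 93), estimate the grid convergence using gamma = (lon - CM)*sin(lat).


gamma = (93 - 93) * sin(31) = 0 * 0.515038 = 0.0 degrees

0.0 degrees


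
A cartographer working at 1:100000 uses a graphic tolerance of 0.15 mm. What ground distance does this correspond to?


ground = 0.15 mm * 100000 / 1000 = 15.0 m

15.0 m


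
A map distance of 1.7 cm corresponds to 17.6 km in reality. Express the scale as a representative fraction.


ground = 17.6 km = 1760000 cm; RF denominator = ground / map = 1760000 / 1.7 ≈ 1035294; RF = 1:1035294

1:1035294


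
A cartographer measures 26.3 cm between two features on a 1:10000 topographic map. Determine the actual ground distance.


ground = 26.3 cm * 10000 / 100 = 2630.0 m = 2.63 km

2.63 km


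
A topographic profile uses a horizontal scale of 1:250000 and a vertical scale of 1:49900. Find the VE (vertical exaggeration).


VE = horizontal_scale / vertical_scale = 250000 / 49900 ≈ 5.0

5.0x


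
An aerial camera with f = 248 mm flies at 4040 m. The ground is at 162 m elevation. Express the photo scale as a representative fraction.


scale = f / (H - h) = 248 mm / 3878 m = 248 / 3878000 = 1:15637

1:15637


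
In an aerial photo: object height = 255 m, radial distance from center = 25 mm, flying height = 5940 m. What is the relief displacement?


d = h * r / H = 255 * 25 / 5940 = 1.07 mm

1.07 mm


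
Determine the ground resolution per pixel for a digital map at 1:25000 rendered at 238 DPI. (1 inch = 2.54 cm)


pixel_cm = 2.54 / 238 ≈ 0.010672 cm
ground = pixel_cm * 25000 / 100 = 2.54 * 25000 / (238 * 100) = 63500 / 23800 ≈ 2.67 m

2.67 m


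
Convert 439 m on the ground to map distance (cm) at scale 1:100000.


map_cm = 439 * 100 / 100000 = 0.439 cm ≈ 0.44 cm

0.44 cm


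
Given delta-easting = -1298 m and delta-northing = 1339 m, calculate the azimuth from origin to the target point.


az = atan2(-1298, 1339) = -44.1 deg
adjusted to 0-360: 315.9 degrees

315.9 degrees


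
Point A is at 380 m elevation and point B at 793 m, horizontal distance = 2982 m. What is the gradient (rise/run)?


gradient = (793 - 380) / 2982 = 413 / 2982 = 0.1385

0.1385


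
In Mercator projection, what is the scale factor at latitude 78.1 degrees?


SF = 1 / cos(78.1) = 1 / 0.206204 = 4.85

4.85


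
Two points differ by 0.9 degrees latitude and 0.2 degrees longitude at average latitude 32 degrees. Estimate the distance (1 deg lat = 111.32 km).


dlat_km = 0.9 * 111.32 = 100.188
dlon_km = 0.2 * 111.32 * cos(32) ≈ 18.881
dist = sqrt(100.188^2 + 18.881^2) ≈ 102.0 km

102.0 km


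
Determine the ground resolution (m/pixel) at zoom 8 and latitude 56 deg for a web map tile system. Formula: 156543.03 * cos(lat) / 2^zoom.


res = 156543.03 * cos(56) / 2^8 = 156543.03 * 0.5591929 / 256 = 341.94 m/pixel

341.94 m/pixel


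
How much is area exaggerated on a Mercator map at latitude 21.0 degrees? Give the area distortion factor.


area_distortion = 1/cos^2(21.0) = 1.147

1.147


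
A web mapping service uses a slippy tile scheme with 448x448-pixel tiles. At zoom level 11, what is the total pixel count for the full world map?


tiles per axis = 2^11 = 2048
total tiles = 2048^2 = 4194304
pixels per axis = 2048 * 448 = 917504
total pixels = 917504^2 = 841813590016

841813590016 pixels


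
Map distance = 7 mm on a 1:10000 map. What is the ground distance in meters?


ground = 7 mm * 10000 / 1000 = 70.0 m

70.0 m


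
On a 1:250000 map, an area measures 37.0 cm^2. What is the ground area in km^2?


ground_area = 37.0 * (250000/100)^2 = 231250000.0 m^2 = 231.25 km^2

231.25 km^2


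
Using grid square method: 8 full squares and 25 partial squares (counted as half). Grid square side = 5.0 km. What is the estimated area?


effective squares = 8 + 25 * 0.5 = 20.5
area = 20.5 * 25.0 = 512.5 km^2

512.5 km^2


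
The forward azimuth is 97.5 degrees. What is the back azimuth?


back azimuth = (97.5 + 180) mod 360 = 277.5 degrees

277.5 degrees


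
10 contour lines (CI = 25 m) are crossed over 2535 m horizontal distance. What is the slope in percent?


elevation change = 10 * 25 = 250 m
slope = 250 / 2535 * 100 = 9.9%

9.9%


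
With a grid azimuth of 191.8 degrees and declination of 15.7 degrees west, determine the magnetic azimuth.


magnetic azimuth = grid azimuth - declination (east +ve)
mag_az = 191.8 - -15.7 = 207.5 degrees

207.5 degrees


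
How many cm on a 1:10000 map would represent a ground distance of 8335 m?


map_cm = 8335 * 100 / 10000 = 83.35 cm

83.35 cm


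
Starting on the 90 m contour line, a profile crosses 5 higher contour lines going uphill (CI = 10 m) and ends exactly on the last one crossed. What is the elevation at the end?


elevation = 90 + 5 * 10 = 140 m

140 m


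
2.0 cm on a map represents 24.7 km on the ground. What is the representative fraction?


ground = 24.7 km = 2470000 cm; RF denominator = ground / map = 2470000 / 2.0 = 1235000; RF = 1:1235000

1:1235000


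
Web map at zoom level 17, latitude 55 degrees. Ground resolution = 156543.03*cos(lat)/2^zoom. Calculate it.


res = 156543.03 * cos(55) / 2^17 = 156543.03 * 0.57357644 / 131072 = 0.69 m/pixel

0.69 m/pixel


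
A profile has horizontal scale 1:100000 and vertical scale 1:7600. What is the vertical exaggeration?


VE = horizontal_scale / vertical_scale = 100000 / 7600 ≈ 13.2

13.2x


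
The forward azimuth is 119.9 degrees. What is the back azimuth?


back azimuth = (119.9 + 180) mod 360 = 299.9 degrees

299.9 degrees


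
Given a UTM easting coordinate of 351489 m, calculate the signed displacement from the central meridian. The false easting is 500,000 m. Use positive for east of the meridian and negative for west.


displacement = 351489 - 500000 = -148511 m

-148511 m


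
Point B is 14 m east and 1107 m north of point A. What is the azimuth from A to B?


az = atan2(14, 1107) = 0.7 deg
adjusted to 0-360: 0.7 degrees

0.7 degrees


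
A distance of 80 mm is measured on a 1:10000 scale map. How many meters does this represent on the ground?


ground = 80 mm * 10000 / 1000 = 800.0 m

800.0 m


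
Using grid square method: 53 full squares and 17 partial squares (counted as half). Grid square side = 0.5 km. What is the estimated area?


effective squares = 53 + 17 * 0.5 = 61.5
area = 61.5 * 0.25 = 15.375 km^2

15.375 km^2


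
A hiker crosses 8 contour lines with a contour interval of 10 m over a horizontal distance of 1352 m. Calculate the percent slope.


elevation change = 8 * 10 = 80 m
slope = 80 / 1352 * 100 = 5.9%

5.9%


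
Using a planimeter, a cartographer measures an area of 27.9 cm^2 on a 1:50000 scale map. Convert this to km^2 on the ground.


ground_area = 27.9 * (50000/100)^2 = 6975000.0 m^2 = 6.975 km^2

6.975 km^2


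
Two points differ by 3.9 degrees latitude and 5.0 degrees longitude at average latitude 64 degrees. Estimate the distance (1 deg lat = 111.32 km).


dlat_km = 3.9 * 111.32 = 434.148
dlon_km = 5.0 * 111.32 * cos(64) ≈ 243.997
dist = sqrt(434.148^2 + 243.997^2) ≈ 498.0 km

498.0 km


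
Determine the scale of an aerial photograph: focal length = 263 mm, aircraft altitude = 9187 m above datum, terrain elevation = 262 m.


scale = f / (H - h) = 263 mm / 8925 m = 263 / 8925000 = 1:33935

1:33935


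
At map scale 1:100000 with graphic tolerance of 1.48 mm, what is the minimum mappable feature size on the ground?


ground = 1.48 mm * 100000 / 1000 = 148.0 m

148.0 m


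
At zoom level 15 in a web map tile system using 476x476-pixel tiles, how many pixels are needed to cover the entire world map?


tiles per axis = 2^15 = 32768
total tiles = 32768^2 = 1073741824
pixels per axis = 32768 * 476 = 15597568
total pixels = 15597568^2 = 243284127514624

243284127514624 pixels


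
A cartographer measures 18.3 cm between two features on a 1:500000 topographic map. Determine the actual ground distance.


ground = 18.3 cm * 500000 / 100 = 91500.0 m = 91.5 km

91.5 km


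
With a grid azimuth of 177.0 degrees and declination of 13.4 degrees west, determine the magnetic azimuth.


magnetic azimuth = grid azimuth - declination (east +ve)
mag_az = 177.0 - -13.4 = 190.4 degrees

190.4 degrees


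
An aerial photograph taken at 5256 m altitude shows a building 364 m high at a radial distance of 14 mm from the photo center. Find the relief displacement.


d = h * r / H = 364 * 14 / 5256 = 0.97 mm

0.97 mm


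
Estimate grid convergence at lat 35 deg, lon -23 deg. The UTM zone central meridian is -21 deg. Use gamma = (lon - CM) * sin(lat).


gamma = (-23 - -21) * sin(35) = -2 * 0.573576 = -1.147 degrees

-1.147 degrees


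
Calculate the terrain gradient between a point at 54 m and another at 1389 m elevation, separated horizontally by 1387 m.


gradient = (1389 - 54) / 1387 = 1335 / 1387 = 0.9625

0.9625


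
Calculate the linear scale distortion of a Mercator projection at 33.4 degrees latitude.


SF = 1 / cos(33.4) = 1 / 0.834848 = 1.198

1.198


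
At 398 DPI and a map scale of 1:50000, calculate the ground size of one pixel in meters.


pixel_cm = 2.54 / 398 ≈ 0.006382 cm
ground = pixel_cm * 50000 / 100 = 2.54 * 50000 / (398 * 100) = 127000 / 39800 ≈ 3.19 m

3.19 m


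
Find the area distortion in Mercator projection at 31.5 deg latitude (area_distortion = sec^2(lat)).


area_distortion = 1/cos^2(31.5) = 1.376

1.376


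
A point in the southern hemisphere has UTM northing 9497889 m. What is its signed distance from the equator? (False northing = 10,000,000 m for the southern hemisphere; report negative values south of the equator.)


For southern: actual = 9497889 - 10000000 = -502111 m

-502111 m


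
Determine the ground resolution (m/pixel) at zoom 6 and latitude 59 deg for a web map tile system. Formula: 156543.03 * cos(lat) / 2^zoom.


res = 156543.03 * cos(59) / 2^6 = 156543.03 * 0.51503807 / 64 = 1259.78 m/pixel

1259.78 m/pixel


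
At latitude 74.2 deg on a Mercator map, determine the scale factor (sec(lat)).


SF = 1 / cos(74.2) = 1 / 0.27228 = 3.673

3.673


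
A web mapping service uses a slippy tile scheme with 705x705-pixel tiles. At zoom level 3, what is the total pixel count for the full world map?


tiles per axis = 2^3 = 8
total tiles = 8^2 = 64
pixels per axis = 8 * 705 = 5640
total pixels = 5640^2 = 31809600

31809600 pixels


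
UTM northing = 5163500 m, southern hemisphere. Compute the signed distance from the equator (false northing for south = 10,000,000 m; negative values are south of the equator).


For southern: actual = 5163500 - 10000000 = -4836500 m

-4836500 m


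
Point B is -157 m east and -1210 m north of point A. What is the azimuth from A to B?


az = atan2(-157, -1210) = -172.6 deg
adjusted to 0-360: 187.4 degrees

187.4 degrees


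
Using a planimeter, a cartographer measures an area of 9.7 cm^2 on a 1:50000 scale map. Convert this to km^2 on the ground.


ground_area = 9.7 * (50000/100)^2 = 2425000.0 m^2 = 2.425 km^2

2.425 km^2


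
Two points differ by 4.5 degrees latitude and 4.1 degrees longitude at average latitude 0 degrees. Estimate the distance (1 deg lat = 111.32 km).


dlat_km = 4.5 * 111.32 = 500.94
dlon_km = 4.1 * 111.32 * cos(0) ≈ 456.412
dist = sqrt(500.94^2 + 456.412^2) ≈ 677.7 km

677.7 km


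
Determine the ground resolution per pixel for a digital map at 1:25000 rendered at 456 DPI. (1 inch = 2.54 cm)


pixel_cm = 2.54 / 456 ≈ 0.00557 cm
ground = pixel_cm * 25000 / 100 = 2.54 * 25000 / (456 * 100) = 63500 / 45600 ≈ 1.39 m

1.39 m


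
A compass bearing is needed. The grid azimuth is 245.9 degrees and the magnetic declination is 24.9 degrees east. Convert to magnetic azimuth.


magnetic azimuth = grid azimuth - declination (east +ve)
mag_az = 245.9 - 24.9 = 221.0 degrees

221.0 degrees


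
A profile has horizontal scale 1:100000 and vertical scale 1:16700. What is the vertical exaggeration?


VE = horizontal_scale / vertical_scale = 100000 / 16700 ≈ 6.0

6.0x


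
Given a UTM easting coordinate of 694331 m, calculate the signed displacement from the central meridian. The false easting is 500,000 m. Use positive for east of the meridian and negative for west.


displacement = 694331 - 500000 = 194331 m

194331 m


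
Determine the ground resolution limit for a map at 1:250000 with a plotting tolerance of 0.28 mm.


ground = 0.28 mm * 250000 / 1000 = 70.0 m

70.0 m


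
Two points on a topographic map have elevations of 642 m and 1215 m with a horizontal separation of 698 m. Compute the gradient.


gradient = (1215 - 642) / 698 = 573 / 698 = 0.8209

0.8209


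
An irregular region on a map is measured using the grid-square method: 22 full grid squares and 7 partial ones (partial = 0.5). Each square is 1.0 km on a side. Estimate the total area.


effective squares = 22 + 7 * 0.5 = 25.5
area = 25.5 * 1.0 = 25.5 km^2

25.5 km^2


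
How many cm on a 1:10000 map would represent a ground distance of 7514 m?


map_cm = 7514 * 100 / 10000 = 75.14 cm

75.14 cm


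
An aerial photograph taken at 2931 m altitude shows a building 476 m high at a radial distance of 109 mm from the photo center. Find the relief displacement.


d = h * r / H = 476 * 109 / 2931 = 17.7 mm

17.7 mm


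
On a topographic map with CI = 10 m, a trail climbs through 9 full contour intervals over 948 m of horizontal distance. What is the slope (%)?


elevation change = 9 * 10 = 90 m
slope = 90 / 948 * 100 = 9.5%

9.5%


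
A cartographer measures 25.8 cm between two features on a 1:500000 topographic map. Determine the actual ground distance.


ground = 25.8 cm * 500000 / 100 = 129000.0 m = 129.0 km

129.0 km


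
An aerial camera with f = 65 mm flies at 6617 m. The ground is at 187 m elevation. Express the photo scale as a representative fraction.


scale = f / (H - h) = 65 mm / 6430 m = 65 / 6430000 = 1:98923

1:98923


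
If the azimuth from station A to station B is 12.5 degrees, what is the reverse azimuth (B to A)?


back azimuth = (12.5 + 180) mod 360 = 192.5 degrees

192.5 degrees


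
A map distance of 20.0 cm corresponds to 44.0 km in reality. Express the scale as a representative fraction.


ground = 44.0 km = 4400000 cm; RF denominator = ground / map = 4400000 / 20.0 = 220000; RF = 1:220000

1:220000


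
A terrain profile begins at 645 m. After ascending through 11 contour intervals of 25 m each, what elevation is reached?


elevation = 645 + 11 * 25 = 920 m

920 m


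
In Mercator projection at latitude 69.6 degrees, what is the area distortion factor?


area_distortion = 1/cos^2(69.6) = 8.23

8.23


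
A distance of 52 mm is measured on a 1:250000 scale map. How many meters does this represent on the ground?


ground = 52 mm * 250000 / 1000 = 13000.0 m

13000.0 m


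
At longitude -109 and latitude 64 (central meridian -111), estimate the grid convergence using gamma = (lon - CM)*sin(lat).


gamma = (-109 - -111) * sin(64) = 2 * 0.898794 = 1.798 degrees

1.798 degrees


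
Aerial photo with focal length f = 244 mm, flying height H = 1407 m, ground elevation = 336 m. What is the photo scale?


scale = f / (H - h) = 244 mm / 1071 m = 244 / 1071000 = 1:4389

1:4389


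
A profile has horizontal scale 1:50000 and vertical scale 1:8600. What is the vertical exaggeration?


VE = horizontal_scale / vertical_scale = 50000 / 8600 ≈ 5.8

5.8x


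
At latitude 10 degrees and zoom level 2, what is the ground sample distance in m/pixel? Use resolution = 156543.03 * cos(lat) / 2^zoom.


res = 156543.03 * cos(10) / 2^2 = 156543.03 * 0.98480775 / 4 = 38541.2 m/pixel

38541.2 m/pixel


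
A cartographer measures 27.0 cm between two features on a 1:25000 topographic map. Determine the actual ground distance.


ground = 27.0 cm * 25000 / 100 = 6750.0 m = 6.75 km

6.75 km


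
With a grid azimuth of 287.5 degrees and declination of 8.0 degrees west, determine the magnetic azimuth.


magnetic azimuth = grid azimuth - declination (east +ve)
mag_az = 287.5 - -8.0 = 295.5 degrees

295.5 degrees


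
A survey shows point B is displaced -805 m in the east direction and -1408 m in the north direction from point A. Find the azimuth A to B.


az = atan2(-805, -1408) = -150.2 deg
adjusted to 0-360: 209.8 degrees

209.8 degrees


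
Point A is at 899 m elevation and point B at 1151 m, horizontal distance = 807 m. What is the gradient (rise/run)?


gradient = (1151 - 899) / 807 = 252 / 807 = 0.3123

0.3123


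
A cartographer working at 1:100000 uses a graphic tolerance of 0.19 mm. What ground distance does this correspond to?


ground = 0.19 mm * 100000 / 1000 = 19.0 m

19.0 m


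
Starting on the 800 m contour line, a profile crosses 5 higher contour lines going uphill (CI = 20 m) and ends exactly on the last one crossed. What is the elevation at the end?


elevation = 800 + 5 * 20 = 900 m

900 m


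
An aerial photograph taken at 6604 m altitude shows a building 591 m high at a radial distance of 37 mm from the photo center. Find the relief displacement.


d = h * r / H = 591 * 37 / 6604 = 3.31 mm

3.31 mm


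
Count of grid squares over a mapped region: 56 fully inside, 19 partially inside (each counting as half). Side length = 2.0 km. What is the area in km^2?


effective squares = 56 + 19 * 0.5 = 65.5
area = 65.5 * 4.0 = 262.0 km^2

262.0 km^2


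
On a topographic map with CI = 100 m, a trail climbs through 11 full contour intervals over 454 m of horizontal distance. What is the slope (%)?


elevation change = 11 * 100 = 1100 m
slope = 1100 / 454 * 100 = 242.3%

242.3%


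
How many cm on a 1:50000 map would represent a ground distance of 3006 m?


map_cm = 3006 * 100 / 50000 = 6.012 cm ≈ 6.01 cm

6.01 cm


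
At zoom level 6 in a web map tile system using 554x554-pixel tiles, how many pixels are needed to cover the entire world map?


tiles per axis = 2^6 = 64
total tiles = 64^2 = 4096
pixels per axis = 64 * 554 = 35456
total pixels = 35456^2 = 1257127936

1257127936 pixels


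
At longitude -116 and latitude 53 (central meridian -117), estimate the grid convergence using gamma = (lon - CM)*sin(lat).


gamma = (-116 - -117) * sin(53) = 1 * 0.798636 = 0.799 degrees

0.799 degrees


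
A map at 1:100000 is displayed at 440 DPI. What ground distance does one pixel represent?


pixel_cm = 2.54 / 440 ≈ 0.005773 cm
ground = pixel_cm * 100000 / 100 = 2.54 * 100000 / (440 * 100) = 254000 / 44000 ≈ 5.77 m

5.77 m


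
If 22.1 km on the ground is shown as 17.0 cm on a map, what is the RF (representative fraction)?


ground = 22.1 km = 2210000 cm; RF denominator = ground / map = 2210000 / 17.0 = 130000; RF = 1:130000

1:130000


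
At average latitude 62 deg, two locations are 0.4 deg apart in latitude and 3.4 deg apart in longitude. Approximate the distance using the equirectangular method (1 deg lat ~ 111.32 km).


dlat_km = 0.4 * 111.32 = 44.528
dlon_km = 3.4 * 111.32 * cos(62) ≈ 177.689
dist = sqrt(44.528^2 + 177.689^2) ≈ 183.2 km

183.2 km


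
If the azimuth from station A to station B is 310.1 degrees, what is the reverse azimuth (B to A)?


back azimuth = (310.1 + 180) mod 360 = 130.1 degrees

130.1 degrees


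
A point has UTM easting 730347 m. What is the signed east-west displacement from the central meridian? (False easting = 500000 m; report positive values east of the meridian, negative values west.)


displacement = 730347 - 500000 = 230347 m

230347 m


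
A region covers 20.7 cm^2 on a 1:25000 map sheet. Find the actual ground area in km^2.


ground_area = 20.7 * (25000/100)^2 = 1293750.0 m^2 = 1.29375 km^2 ≈ 1.294 km^2

1.294 km^2


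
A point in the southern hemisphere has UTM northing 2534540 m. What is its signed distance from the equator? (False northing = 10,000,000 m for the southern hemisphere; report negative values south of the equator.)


For southern: actual = 2534540 - 10000000 = -7465460 m

-7465460 m


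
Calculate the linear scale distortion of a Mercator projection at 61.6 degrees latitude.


SF = 1 / cos(61.6) = 1 / 0.475624 = 2.103

2.103


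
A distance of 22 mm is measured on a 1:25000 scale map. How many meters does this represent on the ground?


ground = 22 mm * 25000 / 1000 = 550.0 m

550.0 m


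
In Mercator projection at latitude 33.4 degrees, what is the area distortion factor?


area_distortion = 1/cos^2(33.4) = 1.435

1.435


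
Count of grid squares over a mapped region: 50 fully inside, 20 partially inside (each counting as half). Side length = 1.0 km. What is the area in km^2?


effective squares = 50 + 20 * 0.5 = 60.0
area = 60.0 * 1.0 = 60.0 km^2

60.0 km^2


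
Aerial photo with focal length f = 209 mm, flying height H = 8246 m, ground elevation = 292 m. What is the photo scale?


scale = f / (H - h) = 209 mm / 7954 m = 209 / 7954000 = 1:38057

1:38057


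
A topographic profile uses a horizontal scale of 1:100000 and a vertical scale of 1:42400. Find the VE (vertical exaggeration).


VE = horizontal_scale / vertical_scale = 100000 / 42400 ≈ 2.4

2.4x


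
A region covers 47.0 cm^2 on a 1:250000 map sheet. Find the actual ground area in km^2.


ground_area = 47.0 * (250000/100)^2 = 293750000.0 m^2 = 293.75 km^2

293.75 km^2


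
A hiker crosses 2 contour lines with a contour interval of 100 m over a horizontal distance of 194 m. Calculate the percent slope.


elevation change = 2 * 100 = 200 m
slope = 200 / 194 * 100 = 103.1%

103.1%


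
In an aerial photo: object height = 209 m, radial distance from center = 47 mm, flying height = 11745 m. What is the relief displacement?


d = h * r / H = 209 * 47 / 11745 = 0.84 mm

0.84 mm


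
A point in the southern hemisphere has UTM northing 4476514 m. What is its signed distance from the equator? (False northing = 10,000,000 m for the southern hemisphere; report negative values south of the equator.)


For southern: actual = 4476514 - 10000000 = -5523486 m

-5523486 m


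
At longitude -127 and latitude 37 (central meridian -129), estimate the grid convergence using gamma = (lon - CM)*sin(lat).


gamma = (-127 - -129) * sin(37) = 2 * 0.601815 = 1.204 degrees

1.204 degrees


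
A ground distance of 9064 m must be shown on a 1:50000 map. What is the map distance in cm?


map_cm = 9064 * 100 / 50000 = 18.128 cm ≈ 18.13 cm

18.13 cm


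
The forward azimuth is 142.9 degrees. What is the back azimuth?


back azimuth = (142.9 + 180) mod 360 = 322.9 degrees

322.9 degrees


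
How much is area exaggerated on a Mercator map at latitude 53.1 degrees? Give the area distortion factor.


area_distortion = 1/cos^2(53.1) = 2.774

2.774
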